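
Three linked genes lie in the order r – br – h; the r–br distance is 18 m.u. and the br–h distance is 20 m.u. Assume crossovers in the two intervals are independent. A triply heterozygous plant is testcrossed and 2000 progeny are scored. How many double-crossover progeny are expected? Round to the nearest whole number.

72

Map distances give recombination frequencies of 0.180 and 0.200 for the two intervals.
With no interference, expected double-crossover frequency = 0.180 × 0.200 = 0.03600.
Expected number = 0.03600 × 2000 = 72.00 ≈ 72.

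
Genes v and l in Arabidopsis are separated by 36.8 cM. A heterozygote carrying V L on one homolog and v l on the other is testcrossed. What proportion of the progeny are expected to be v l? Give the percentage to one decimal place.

31.6%

A map distance of 36.8 cM corresponds to a recombination frequency of 0.368.
The F1 is V L / v l, so v l is a parental gamete class with expected frequency (1 − r)/2 = 0.632/2 = 0.3160.
That is 0.3160 = 31.6% of the progeny.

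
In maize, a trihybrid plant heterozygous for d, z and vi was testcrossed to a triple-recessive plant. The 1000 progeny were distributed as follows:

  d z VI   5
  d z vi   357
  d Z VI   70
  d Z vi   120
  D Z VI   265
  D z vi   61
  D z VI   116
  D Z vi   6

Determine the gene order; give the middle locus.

vi

The two most frequent reciprocal classes, D Z VI and d z vi, are the parental types, so the F1 was D Z VI / d z vi.
The two rarest classes, D Z vi and d z VI, are the double crossovers. Comparing them with the parentals, only the vi allele has switched, so vi is the middle locus and the order is z – vi – d.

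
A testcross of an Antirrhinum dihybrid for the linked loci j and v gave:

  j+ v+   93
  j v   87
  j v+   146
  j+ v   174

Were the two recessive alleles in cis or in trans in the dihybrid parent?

trans

The two most frequent classes are j+ v (174) and j v+ (146); these are the parental (non-recombinant) types.
So the F1 carried j+ v on one chromosome and j v+ on the other — the recessive alleles are on opposite chromosomes (trans / repulsion).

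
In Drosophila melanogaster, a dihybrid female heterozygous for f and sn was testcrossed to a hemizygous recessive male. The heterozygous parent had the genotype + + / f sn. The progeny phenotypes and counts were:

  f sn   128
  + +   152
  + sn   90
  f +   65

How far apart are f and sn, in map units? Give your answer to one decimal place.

The recombinant classes are + sn and f +: 90 + 65 = 155.
Recombination frequency = 155/435 = 0.3563 ≈ 35.6%, i.e. 35.6 map units.

35.6 map units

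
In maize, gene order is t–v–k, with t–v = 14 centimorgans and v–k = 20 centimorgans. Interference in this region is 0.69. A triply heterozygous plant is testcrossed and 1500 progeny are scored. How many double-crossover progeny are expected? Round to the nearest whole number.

Map distances give recombination frequencies of 0.140 and 0.200 for the two intervals.
With interference 0.69 (so coincidence = 0.31), expected double-crossover frequency = 0.140 × 0.200 × 0.31 = 0.00868.
Expected number = 0.00868 × 1500 = 13.02 ≈ 13.

13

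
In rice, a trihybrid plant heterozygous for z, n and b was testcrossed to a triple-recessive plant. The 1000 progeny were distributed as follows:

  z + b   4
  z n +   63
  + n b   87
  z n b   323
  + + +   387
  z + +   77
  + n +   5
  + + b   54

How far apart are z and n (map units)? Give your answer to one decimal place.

17.3 map units

The two most frequent reciprocal classes, + + + and z n b, are the parental types, so the F1 was + + + / z n b.
The two rarest classes, + n + and z + b, are the double crossovers. Comparing them with the parentals, only the n allele has switched, so n is the middle locus and the order is b – n – z.
Crossovers in the n–z interval produce the single-crossover classes z + + and + n b (77 + 87 = 164) plus the double crossovers (9).
RF(n–z) = (164 + 9) / 1000 = 173/1000 = 0.1730 → 17.3 map units.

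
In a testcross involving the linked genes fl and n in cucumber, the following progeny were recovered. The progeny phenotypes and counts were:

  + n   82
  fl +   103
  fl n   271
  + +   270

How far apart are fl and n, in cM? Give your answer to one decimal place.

The two most frequent classes, + + (270) and fl n (271), are the parental types, so the F1 was + + / fl n.
The recombinant classes are + n and fl +: 82 + 103 = 185.
Recombination frequency = 185/726 = 0.2548 ≈ 25.5%, i.e. 25.5 cM.

25.5 cM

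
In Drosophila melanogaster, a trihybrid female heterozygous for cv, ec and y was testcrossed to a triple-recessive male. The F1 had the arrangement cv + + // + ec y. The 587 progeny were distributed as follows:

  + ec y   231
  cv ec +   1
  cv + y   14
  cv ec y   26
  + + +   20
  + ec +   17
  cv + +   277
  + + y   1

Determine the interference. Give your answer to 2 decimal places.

0.26

The two rarest classes, cv ec + and + + y, are the double crossovers. Comparing them with the parentals, only the ec allele has switched, so ec is the middle locus and the order is y – ec – cv.
y–ec: (31 + 2)/587 = 0.0562; ec–cv: (46 + 2)/587 = 0.0818.
Expected DCO frequency = 0.0562 × 0.0818 ≈ 0.00460; observed = 2/587 ≈ 0.00341.
Coefficient of coincidence = 0.00341/0.00460 ≈ 0.74; interference = 1 − 0.74 = 0.26.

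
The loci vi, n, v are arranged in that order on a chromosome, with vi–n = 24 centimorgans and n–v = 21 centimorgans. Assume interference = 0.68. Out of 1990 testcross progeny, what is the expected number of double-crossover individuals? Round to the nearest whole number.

Map distances give recombination frequencies of 0.240 and 0.210 for the two intervals.
With interference 0.68 (so coincidence = 0.32), expected double-crossover frequency = 0.240 × 0.210 × 0.32 = 0.01613.
Expected number = 0.01613 × 1990 = 32.09 ≈ 32.

32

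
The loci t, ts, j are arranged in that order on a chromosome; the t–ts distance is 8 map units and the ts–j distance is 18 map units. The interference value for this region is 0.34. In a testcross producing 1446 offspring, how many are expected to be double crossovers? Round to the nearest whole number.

14

Map distances give recombination frequencies of 0.080 and 0.180 for the two intervals.
With interference 0.34 (so coincidence = 0.66), expected double-crossover frequency = 0.080 × 0.180 × 0.66 = 0.00950.
Expected number = 0.00950 × 1446 = 13.74 ≈ 14.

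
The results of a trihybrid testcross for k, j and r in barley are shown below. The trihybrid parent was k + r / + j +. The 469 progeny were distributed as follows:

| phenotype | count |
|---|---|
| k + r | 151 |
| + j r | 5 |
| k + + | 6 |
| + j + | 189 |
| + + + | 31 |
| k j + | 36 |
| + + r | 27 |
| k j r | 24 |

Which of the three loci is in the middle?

r

The two rarest classes, k + + and + j r, are the double crossovers. Comparing them with the parentals, only the r allele has switched, so r is the middle locus and the order is k – r – j.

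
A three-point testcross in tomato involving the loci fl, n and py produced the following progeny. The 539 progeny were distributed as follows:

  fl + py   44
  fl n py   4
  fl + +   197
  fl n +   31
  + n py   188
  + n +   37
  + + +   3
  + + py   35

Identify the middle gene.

fl

The two most frequent reciprocal classes, fl + + and + n py, are the parental types, so the F1 was fl + + / + n py.
The two rarest classes, + + + and fl n py, are the double crossovers. Comparing them with the parentals, only the fl allele has switched, so fl is the middle locus and the order is n – fl – py.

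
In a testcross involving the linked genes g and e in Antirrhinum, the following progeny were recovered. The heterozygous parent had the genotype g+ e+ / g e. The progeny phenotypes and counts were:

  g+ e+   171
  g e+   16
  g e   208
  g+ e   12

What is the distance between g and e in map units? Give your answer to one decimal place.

The recombinant classes are g+ e and g e+: 12 + 16 = 28.
Recombination frequency = 28/407 = 0.0688 ≈ 6.9%, i.e. 6.9 map units.

6.9 map units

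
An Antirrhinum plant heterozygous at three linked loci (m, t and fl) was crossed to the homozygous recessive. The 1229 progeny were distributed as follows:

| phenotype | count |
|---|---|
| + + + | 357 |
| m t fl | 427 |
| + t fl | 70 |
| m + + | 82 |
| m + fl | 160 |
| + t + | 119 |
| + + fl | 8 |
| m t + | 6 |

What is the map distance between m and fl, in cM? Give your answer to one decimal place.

13.5 cM

The two most frequent reciprocal classes, + + + and m t fl, are the parental types, so the F1 was + + + / m t fl.
The two rarest classes, + + fl and m t +, are the double crossovers. Comparing them with the parentals, only the fl allele has switched, so fl is the middle locus and the order is t – fl – m.
Crossovers in the fl–m interval produce the single-crossover classes m + + and + t fl (82 + 70 = 152) plus the double crossovers (14).
RF(fl–m) = (152 + 14) / 1229 = 166/1229 = 0.1351 → 13.5 cM.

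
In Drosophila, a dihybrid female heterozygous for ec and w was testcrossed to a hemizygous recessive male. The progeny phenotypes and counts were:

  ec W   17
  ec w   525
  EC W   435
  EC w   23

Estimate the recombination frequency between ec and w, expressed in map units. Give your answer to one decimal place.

The two most frequent classes, EC W (435) and ec w (525), are the parental types, so the F1 was EC W / ec w.
The recombinant classes are EC w and ec W: 23 + 17 = 40.
Recombination frequency = 40/1000 = 0.0400 ≈ 4.0%, i.e. 4.0 map units.

4.0 map units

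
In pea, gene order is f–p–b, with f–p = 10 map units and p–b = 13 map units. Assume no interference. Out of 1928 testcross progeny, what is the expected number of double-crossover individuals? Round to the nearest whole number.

25

Map distances give recombination frequencies of 0.100 and 0.130 for the two intervals.
With no interference, expected double-crossover frequency = 0.100 × 0.130 = 0.01300.
Expected number = 0.01300 × 1928 = 25.06 ≈ 25.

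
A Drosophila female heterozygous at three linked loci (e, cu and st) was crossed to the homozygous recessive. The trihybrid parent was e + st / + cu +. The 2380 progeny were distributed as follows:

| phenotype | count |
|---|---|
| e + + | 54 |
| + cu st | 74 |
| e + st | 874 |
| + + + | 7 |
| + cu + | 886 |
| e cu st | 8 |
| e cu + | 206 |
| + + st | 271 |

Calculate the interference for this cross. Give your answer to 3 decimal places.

0.493

The two rarest classes, e cu st and + + +, are the double crossovers. Comparing them with the parentals, only the cu allele has switched, so cu is the middle locus and the order is st – cu – e.
st–cu: (128 + 15)/2380 = 0.0601; cu–e: (477 + 15)/2380 = 0.2067.
Expected DCO frequency = 0.0601 × 0.2067 ≈ 0.01242; observed = 15/2380 ≈ 0.00630.
Coefficient of coincidence = 0.00630/0.01242 ≈ 0.507; interference = 1 − 0.507 = 0.493.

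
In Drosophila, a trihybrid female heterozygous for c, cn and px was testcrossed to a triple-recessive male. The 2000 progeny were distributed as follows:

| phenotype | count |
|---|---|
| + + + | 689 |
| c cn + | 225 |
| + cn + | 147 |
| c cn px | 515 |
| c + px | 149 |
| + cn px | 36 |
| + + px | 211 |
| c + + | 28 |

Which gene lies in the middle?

c

The two most frequent reciprocal classes, + + + and c cn px, are the parental types, so the F1 was + + + / c cn px.
The two rarest classes, c + + and + cn px, are the double crossovers. Comparing them with the parentals, only the c allele has switched, so c is the middle locus and the order is cn – c – px.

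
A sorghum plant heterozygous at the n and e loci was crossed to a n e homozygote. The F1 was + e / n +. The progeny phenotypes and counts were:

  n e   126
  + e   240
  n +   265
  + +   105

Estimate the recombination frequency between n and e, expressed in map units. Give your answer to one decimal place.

The recombinant classes are + + and n e: 105 + 126 = 231.
Recombination frequency = 231/736 = 0.3139 ≈ 31.4%, i.e. 31.4 map units.

31.4 map units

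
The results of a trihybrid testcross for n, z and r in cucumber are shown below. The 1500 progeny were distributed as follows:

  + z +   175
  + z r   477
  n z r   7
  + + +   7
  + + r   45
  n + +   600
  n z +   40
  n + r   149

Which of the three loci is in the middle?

n

The two most frequent reciprocal classes, + z r and n + +, are the parental types, so the F1 was + z r / n + +.
The two rarest classes, n z r and + + +, are the double crossovers. Comparing them with the parentals, only the n allele has switched, so n is the middle locus and the order is z – n – r.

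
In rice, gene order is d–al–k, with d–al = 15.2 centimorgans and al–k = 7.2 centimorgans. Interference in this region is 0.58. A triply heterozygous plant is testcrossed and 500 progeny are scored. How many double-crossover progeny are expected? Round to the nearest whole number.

2

Map distances give recombination frequencies of 0.152 and 0.072 for the two intervals.
With interference 0.58 (so coincidence = 0.42), expected double-crossover frequency = 0.152 × 0.072 × 0.42 = 0.00460.
Expected number = 0.00460 × 500 = 2.30 ≈ 2.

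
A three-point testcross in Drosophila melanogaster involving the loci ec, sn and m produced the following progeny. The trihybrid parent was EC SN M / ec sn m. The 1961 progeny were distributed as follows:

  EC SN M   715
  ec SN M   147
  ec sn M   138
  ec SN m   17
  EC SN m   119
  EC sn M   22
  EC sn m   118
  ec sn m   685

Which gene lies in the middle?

The two rarest classes, EC sn M and ec SN m, are the double crossovers. Comparing them with the parentals, only the sn allele has switched, so sn is the middle locus and the order is ec – sn – m.

sn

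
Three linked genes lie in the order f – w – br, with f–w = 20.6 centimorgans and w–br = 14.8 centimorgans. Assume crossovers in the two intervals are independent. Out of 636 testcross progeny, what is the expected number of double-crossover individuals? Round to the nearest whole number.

19

Map distances give recombination frequencies of 0.206 and 0.148 for the two intervals.
With no interference, expected double-crossover frequency = 0.206 × 0.148 = 0.03049.
Expected number = 0.03049 × 636 = 19.39 ≈ 19.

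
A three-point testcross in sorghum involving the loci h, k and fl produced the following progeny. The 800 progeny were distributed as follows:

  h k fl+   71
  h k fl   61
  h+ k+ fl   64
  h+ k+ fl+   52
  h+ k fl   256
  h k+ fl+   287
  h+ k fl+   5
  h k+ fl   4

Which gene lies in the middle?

fl

The two most frequent reciprocal classes, h+ k fl and h k+ fl+, are the parental types, so the F1 was h+ k fl / h k+ fl+.
The two rarest classes, h+ k fl+ and h k+ fl, are the double crossovers. Comparing them with the parentals, only the fl allele has switched, so fl is the middle locus and the order is k – fl – h.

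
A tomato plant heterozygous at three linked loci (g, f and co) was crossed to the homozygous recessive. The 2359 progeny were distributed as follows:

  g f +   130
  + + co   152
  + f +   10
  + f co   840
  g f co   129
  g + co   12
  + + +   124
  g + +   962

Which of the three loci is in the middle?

The two most frequent reciprocal classes, g + + and + f co, are the parental types, so the F1 was g + + / + f co.
The two rarest classes, g + co and + f +, are the double crossovers. Comparing them with the parentals, only the co allele has switched, so co is the middle locus and the order is g – co – f.

co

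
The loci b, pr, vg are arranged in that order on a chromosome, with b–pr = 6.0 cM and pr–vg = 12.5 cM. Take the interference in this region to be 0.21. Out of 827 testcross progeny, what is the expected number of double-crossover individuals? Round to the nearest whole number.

5

Map distances give recombination frequencies of 0.060 and 0.125 for the two intervals.
With interference 0.21 (so coincidence = 0.79), expected double-crossover frequency = 0.060 × 0.125 × 0.79 = 0.00592.
Expected number = 0.00592 × 827 = 4.90 ≈ 5.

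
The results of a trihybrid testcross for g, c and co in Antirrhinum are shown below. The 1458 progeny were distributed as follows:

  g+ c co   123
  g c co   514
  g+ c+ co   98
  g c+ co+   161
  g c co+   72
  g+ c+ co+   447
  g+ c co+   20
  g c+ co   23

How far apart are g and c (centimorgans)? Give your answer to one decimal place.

The two most frequent reciprocal classes, g+ c+ co+ and g c co, are the parental types, so the F1 was g+ c+ co+ / g c co.
The two rarest classes, g+ c co+ and g c+ co, are the double crossovers. Comparing them with the parentals, only the c allele has switched, so c is the middle locus and the order is g – c – co.
Crossovers in the g–c interval produce the single-crossover classes g c+ co+ and g+ c co (161 + 123 = 284) plus the double crossovers (43).
RF(g–c) = (284 + 43) / 1458 = 327/1458 = 0.2243 → 22.4 centimorgans.

22.4 centimorgans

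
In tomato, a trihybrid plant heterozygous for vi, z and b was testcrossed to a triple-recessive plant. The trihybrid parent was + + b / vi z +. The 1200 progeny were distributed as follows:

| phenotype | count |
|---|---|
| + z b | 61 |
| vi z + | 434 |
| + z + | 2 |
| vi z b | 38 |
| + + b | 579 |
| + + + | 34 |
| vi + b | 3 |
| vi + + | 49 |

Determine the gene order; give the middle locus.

vi

The two rarest classes, vi + b and + z +, are the double crossovers. Comparing them with the parentals, only the vi allele has switched, so vi is the middle locus and the order is b – vi – z.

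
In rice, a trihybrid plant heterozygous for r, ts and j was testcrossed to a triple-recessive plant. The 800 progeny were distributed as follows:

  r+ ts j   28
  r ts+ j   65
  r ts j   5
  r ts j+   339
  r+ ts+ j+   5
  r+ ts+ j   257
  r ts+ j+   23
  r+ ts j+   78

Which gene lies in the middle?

The two most frequent reciprocal classes, r ts j+ and r+ ts+ j, are the parental types, so the F1 was r ts j+ / r+ ts+ j.
The two rarest classes, r ts j and r+ ts+ j+, are the double crossovers. Comparing them with the parentals, only the j allele has switched, so j is the middle locus and the order is ts – j – r.

j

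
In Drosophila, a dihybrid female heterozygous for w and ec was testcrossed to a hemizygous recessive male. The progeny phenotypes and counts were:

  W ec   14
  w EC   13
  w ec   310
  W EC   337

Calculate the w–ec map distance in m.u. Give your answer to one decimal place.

4.0 m.u.

The two most frequent classes, W EC (337) and w ec (310), are the parental types, so the F1 was W EC / w ec.
The recombinant classes are W ec and w EC: 14 + 13 = 27.
Recombination frequency = 27/674 = 0.0401 ≈ 4.0%, i.e. 4.0 m.u.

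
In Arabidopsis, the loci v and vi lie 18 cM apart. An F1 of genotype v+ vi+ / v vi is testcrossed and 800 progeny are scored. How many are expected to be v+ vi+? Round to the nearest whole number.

328

A map distance of 18 cM corresponds to a recombination frequency of 0.180.
The F1 is v+ vi+ / v vi, so v+ vi+ is a parental gamete class with expected frequency (1 − r)/2 = 0.820/2 = 0.4100.
Expected number = 0.4100 × 800 = 328.00 ≈ 328.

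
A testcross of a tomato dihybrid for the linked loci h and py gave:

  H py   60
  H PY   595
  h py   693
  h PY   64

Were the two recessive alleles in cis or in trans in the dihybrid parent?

cis

The two most frequent classes are H PY (595) and h py (693); these are the parental (non-recombinant) types.
So the F1 carried H PY on one chromosome and h py on the other — the recessive alleles are on the same chromosome (cis / coupling).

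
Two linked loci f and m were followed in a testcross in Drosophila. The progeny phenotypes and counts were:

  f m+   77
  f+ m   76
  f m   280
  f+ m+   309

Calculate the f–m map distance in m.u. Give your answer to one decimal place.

20.6 m.u.

The two most frequent classes, f+ m+ (309) and f m (280), are the parental types, so the F1 was f+ m+ / f m.
The recombinant classes are f+ m and f m+: 76 + 77 = 153.
Recombination frequency = 153/742 = 0.2062 ≈ 20.6%, i.e. 20.6 m.u.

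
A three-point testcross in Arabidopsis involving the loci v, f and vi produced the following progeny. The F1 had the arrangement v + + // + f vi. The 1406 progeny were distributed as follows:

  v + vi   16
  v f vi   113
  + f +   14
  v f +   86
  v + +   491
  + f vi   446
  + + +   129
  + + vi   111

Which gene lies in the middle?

The two rarest classes, v + vi and + f +, are the double crossovers. Comparing them with the parentals, only the vi allele has switched, so vi is the middle locus and the order is v – vi – f.

vi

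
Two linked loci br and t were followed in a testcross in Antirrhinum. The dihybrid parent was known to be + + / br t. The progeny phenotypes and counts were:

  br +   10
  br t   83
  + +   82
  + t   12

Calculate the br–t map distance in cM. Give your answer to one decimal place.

The recombinant classes are + t and br +: 12 + 10 = 22.
Recombination frequency = 22/187 = 0.1176 ≈ 11.8%, i.e. 11.8 cM.

11.8 cM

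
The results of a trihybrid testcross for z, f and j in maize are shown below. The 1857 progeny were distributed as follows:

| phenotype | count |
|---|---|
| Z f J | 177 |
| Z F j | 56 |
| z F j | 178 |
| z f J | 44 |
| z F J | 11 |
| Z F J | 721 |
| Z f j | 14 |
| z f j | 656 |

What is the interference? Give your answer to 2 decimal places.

The two most frequent reciprocal classes, Z F J and z f j, are the parental types, so the F1 was Z F J / z f j.
The two rarest classes, z F J and Z f j, are the double crossovers. Comparing them with the parentals, only the z allele has switched, so z is the middle locus and the order is j – z – f.
j–z: (100 + 25)/1857 = 0.0673; z–f: (355 + 25)/1857 = 0.2046.
Expected DCO frequency = 0.0673 × 0.2046 ≈ 0.01377; observed = 25/1857 ≈ 0.01346.
Coefficient of coincidence = 0.01346/0.01377 ≈ 0.98; interference = 1 − 0.98 = 0.02.

0.02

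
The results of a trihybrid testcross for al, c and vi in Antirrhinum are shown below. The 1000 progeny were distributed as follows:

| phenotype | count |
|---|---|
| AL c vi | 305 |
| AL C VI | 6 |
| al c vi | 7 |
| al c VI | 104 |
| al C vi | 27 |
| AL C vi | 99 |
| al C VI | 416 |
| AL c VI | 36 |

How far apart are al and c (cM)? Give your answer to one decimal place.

21.6 cM

The two most frequent reciprocal classes, AL c vi and al C VI, are the parental types, so the F1 was AL c vi / al C VI.
The two rarest classes, al c vi and AL C VI, are the double crossovers. Comparing them with the parentals, only the al allele has switched, so al is the middle locus and the order is c – al – vi.
Crossovers in the c–al interval produce the single-crossover classes AL C vi and al c VI (99 + 104 = 203) plus the double crossovers (13).
RF(c–al) = (203 + 13) / 1000 = 216/1000 = 0.2160 → 21.6 cM.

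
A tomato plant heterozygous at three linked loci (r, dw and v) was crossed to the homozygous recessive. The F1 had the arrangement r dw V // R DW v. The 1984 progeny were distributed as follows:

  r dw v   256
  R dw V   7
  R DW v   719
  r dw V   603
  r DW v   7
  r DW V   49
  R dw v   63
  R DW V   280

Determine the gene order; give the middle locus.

The two rarest classes, R dw V and r DW v, are the double crossovers. Comparing them with the parentals, only the r allele has switched, so r is the middle locus and the order is v – r – dw.

r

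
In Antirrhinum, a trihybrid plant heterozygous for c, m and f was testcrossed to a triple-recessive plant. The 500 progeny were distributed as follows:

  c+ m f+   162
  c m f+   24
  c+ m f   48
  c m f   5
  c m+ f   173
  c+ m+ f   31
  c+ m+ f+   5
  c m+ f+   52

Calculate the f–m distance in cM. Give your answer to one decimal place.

The two most frequent reciprocal classes, c+ m f+ and c m+ f, are the parental types, so the F1 was c+ m f+ / c m+ f.
The two rarest classes, c+ m+ f+ and c m f, are the double crossovers. Comparing them with the parentals, only the m allele has switched, so m is the middle locus and the order is c – m – f.
Crossovers in the m–f interval produce the single-crossover classes c+ m f and c m+ f+ (48 + 52 = 100) plus the double crossovers (10).
RF(m–f) = (100 + 10) / 500 = 110/500 = 0.2200 → 22.0 cM.

22.0 cM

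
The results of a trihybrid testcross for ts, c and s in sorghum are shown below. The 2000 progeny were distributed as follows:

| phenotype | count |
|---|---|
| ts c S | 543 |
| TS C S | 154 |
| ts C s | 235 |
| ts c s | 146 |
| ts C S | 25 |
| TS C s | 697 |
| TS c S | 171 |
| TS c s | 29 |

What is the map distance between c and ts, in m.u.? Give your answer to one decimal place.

23.0 m.u.

The two most frequent reciprocal classes, TS C s and ts c S, are the parental types, so the F1 was TS C s / ts c S.
The two rarest classes, TS c s and ts C S, are the double crossovers. Comparing them with the parentals, only the c allele has switched, so c is the middle locus and the order is ts – c – s.
Crossovers in the ts–c interval produce the single-crossover classes ts C s and TS c S (235 + 171 = 406) plus the double crossovers (54).
RF(ts–c) = (406 + 54) / 2000 = 460/2000 = 0.2300 → 23.0 m.u.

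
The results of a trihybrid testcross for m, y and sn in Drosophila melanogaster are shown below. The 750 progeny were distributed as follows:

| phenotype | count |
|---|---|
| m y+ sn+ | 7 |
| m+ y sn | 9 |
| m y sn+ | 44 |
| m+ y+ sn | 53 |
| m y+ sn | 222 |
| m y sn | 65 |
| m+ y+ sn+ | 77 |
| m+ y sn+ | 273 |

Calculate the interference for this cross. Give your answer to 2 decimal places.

0.33

The two most frequent reciprocal classes, m+ y sn+ and m y+ sn, are the parental types, so the F1 was m+ y sn+ / m y+ sn.
The two rarest classes, m+ y sn and m y+ sn+, are the double crossovers. Comparing them with the parentals, only the sn allele has switched, so sn is the middle locus and the order is m – sn – y.
m–sn: (97 + 16)/750 = 0.1507; sn–y: (142 + 16)/750 = 0.2107.
Expected DCO frequency = 0.1507 × 0.2107 ≈ 0.03175; observed = 16/750 ≈ 0.02133.
Coefficient of coincidence = 0.02133/0.03175 ≈ 0.67; interference = 1 − 0.67 = 0.33.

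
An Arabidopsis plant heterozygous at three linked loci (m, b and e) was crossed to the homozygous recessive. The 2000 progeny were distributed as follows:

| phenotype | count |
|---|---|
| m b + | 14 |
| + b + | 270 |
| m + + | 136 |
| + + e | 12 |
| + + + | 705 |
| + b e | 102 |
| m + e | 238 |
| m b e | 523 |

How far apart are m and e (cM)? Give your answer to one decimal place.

The two most frequent reciprocal classes, m b e and + + +, are the parental types, so the F1 was m b e / + + +.
The two rarest classes, m b + and + + e, are the double crossovers. Comparing them with the parentals, only the e allele has switched, so e is the middle locus and the order is b – e – m.
Crossovers in the e–m interval produce the single-crossover classes + b e and m + + (102 + 136 = 238) plus the double crossovers (26).
RF(e–m) = (238 + 26) / 2000 = 264/2000 = 0.1320 → 13.2 cM.

13.2 cM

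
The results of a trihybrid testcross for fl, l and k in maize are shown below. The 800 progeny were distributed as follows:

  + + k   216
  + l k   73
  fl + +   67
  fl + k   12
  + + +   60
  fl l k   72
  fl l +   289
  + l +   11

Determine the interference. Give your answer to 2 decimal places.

The two most frequent reciprocal classes, fl l + and + + k, are the parental types, so the F1 was fl l + / + + k.
The two rarest classes, + l + and fl + k, are the double crossovers. Comparing them with the parentals, only the fl allele has switched, so fl is the middle locus and the order is k – fl – l.
k–fl: (132 + 23)/800 = 0.1938; fl–l: (140 + 23)/800 = 0.2037.
Expected DCO frequency = 0.1938 × 0.2037 ≈ 0.03948; observed = 23/800 ≈ 0.02875.
Coefficient of coincidence = 0.02875/0.03948 ≈ 0.73; interference = 1 − 0.73 = 0.27.

0.27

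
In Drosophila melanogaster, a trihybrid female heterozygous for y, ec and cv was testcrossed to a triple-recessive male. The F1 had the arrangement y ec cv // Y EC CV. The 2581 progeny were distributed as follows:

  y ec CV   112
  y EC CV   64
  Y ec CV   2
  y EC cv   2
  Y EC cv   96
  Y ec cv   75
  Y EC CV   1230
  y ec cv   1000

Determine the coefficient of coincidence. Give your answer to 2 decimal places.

0.34

The two rarest classes, y EC cv and Y ec CV, are the double crossovers. Comparing them with the parentals, only the ec allele has switched, so ec is the middle locus and the order is cv – ec – y.
cv–ec: (208 + 4)/2581 = 0.0821; ec–y: (139 + 4)/2581 = 0.0554.
Expected DCO frequency = 0.0821 × 0.0554 ≈ 0.00455; observed = 4/2581 ≈ 0.00155.
Coefficient of coincidence = 0.00155/0.00455 ≈ 0.34.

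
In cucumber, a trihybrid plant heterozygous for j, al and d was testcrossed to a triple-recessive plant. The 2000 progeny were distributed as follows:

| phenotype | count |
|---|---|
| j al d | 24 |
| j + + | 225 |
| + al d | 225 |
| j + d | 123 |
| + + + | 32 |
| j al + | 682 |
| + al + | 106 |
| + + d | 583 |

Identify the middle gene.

d

The two most frequent reciprocal classes, j al + and + + d, are the parental types, so the F1 was j al + / + + d.
The two rarest classes, j al d and + + +, are the double crossovers. Comparing them with the parentals, only the d allele has switched, so d is the middle locus and the order is al – d – j.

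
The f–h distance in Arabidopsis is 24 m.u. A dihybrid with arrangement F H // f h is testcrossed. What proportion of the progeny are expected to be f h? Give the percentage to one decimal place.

A map distance of 24 m.u. corresponds to a recombination frequency of 0.240.
The F1 is F H / f h, so f h is a parental gamete class with expected frequency (1 − r)/2 = 0.760/2 = 0.3800.
That is 0.3800 = 38.0% of the progeny.

38.0%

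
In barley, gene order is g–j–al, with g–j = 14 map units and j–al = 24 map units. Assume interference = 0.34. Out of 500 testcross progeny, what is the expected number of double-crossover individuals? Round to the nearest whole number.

11

Map distances give recombination frequencies of 0.140 and 0.240 for the two intervals.
With interference 0.34 (so coincidence = 0.66), expected double-crossover frequency = 0.140 × 0.240 × 0.66 = 0.02218.
Expected number = 0.02218 × 500 = 11.09 ≈ 11.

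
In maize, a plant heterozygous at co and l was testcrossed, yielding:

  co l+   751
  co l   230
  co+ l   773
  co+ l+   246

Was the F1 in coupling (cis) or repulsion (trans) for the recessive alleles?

trans

The two most frequent classes are co+ l (773) and co l+ (751); these are the parental (non-recombinant) types.
So the F1 carried co+ l on one chromosome and co l+ on the other — the recessive alleles are on opposite chromosomes (trans / repulsion).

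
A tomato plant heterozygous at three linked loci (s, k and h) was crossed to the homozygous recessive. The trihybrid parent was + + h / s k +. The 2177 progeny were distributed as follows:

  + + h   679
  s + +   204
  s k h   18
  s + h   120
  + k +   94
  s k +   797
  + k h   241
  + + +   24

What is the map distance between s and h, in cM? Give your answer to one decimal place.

The two rarest classes, + + + and s k h, are the double crossovers. Comparing them with the parentals, only the h allele has switched, so h is the middle locus and the order is k – h – s.
Crossovers in the h–s interval produce the single-crossover classes s + h and + k + (120 + 94 = 214) plus the double crossovers (42).
RF(h–s) = (214 + 42) / 2177 = 256/2177 = 0.1176 → 11.8 cM.

11.8 cM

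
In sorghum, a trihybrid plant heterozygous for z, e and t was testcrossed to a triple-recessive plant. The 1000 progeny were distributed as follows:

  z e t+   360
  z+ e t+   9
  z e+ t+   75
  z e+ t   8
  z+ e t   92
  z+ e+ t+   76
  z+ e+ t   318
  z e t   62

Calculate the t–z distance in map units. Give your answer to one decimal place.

The two most frequent reciprocal classes, z+ e+ t and z e t+, are the parental types, so the F1 was z+ e+ t / z e t+.
The two rarest classes, z e+ t and z+ e t+, are the double crossovers. Comparing them with the parentals, only the z allele has switched, so z is the middle locus and the order is t – z – e.
Crossovers in the t–z interval produce the single-crossover classes z+ e+ t+ and z e t (76 + 62 = 138) plus the double crossovers (17).
RF(t–z) = (138 + 17) / 1000 = 155/1000 = 0.1550 → 15.5 map units.

15.5 map units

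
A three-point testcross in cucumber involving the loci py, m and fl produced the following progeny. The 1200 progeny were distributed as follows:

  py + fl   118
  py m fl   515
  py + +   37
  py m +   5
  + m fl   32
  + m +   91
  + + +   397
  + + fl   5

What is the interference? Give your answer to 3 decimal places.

The two most frequent reciprocal classes, py m fl and + + +, are the parental types, so the F1 was py m fl / + + +.
The two rarest classes, py m + and + + fl, are the double crossovers. Comparing them with the parentals, only the fl allele has switched, so fl is the middle locus and the order is m – fl – py.
m–fl: (209 + 10)/1200 = 0.1825; fl–py: (69 + 10)/1200 = 0.0658.
Expected DCO frequency = 0.1825 × 0.0658 ≈ 0.01201; observed = 10/1200 ≈ 0.00833.
Coefficient of coincidence = 0.00833/0.01201 ≈ 0.694; interference = 1 − 0.694 = 0.306.

0.306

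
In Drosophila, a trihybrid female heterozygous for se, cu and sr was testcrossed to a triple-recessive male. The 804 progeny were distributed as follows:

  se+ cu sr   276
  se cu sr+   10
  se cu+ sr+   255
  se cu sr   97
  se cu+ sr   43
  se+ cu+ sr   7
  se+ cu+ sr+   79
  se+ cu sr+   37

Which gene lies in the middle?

The two most frequent reciprocal classes, se+ cu sr and se cu+ sr+, are the parental types, so the F1 was se+ cu sr / se cu+ sr+.
The two rarest classes, se+ cu+ sr and se cu sr+, are the double crossovers. Comparing them with the parentals, only the cu allele has switched, so cu is the middle locus and the order is se – cu – sr.

cu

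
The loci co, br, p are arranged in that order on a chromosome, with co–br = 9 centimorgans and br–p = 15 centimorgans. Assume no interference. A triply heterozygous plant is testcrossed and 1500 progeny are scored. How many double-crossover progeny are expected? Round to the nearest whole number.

Map distances give recombination frequencies of 0.090 and 0.150 for the two intervals.
With no interference, expected double-crossover frequency = 0.090 × 0.150 = 0.01350.
Expected number = 0.01350 × 1500 = 20.25 ≈ 20.

20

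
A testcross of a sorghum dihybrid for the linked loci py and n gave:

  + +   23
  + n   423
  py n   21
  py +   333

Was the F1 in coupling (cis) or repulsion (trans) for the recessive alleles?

The two most frequent classes are + n (423) and py + (333); these are the parental (non-recombinant) types.
So the F1 carried + n on one chromosome and py + on the other — the recessive alleles are on opposite chromosomes (trans / repulsion).

trans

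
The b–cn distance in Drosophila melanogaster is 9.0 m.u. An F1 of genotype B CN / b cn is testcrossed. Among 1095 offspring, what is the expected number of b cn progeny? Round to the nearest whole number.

A map distance of 9.0 m.u. corresponds to a recombination frequency of 0.090.
The F1 is B CN / b cn, so b cn is a parental gamete class with expected frequency (1 − r)/2 = 0.910/2 = 0.4550.
Expected number = 0.4550 × 1095 = 498.23 ≈ 498.

498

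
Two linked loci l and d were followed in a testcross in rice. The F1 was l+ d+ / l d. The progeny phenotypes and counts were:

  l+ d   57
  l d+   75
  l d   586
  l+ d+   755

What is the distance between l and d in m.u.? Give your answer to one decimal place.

9.0 m.u.

The recombinant classes are l+ d and l d+: 57 + 75 = 132.
Recombination frequency = 132/1473 = 0.0896 ≈ 9.0%, i.e. 9.0 m.u.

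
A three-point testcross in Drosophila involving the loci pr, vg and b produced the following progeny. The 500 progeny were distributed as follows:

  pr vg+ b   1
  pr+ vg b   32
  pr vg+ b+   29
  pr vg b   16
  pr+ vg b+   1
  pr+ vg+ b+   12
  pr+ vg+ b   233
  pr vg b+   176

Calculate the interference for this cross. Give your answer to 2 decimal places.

The two most frequent reciprocal classes, pr+ vg+ b and pr vg b+, are the parental types, so the F1 was pr+ vg+ b / pr vg b+.
The two rarest classes, pr vg+ b and pr+ vg b+, are the double crossovers. Comparing them with the parentals, only the pr allele has switched, so pr is the middle locus and the order is b – pr – vg.
b–pr: (28 + 2)/500 = 0.0600; pr–vg: (61 + 2)/500 = 0.1260.
Expected DCO frequency = 0.0600 × 0.1260 ≈ 0.00756; observed = 2/500 ≈ 0.00400.
Coefficient of coincidence = 0.00400/0.00756 ≈ 0.53; interference = 1 − 0.53 = 0.47.

0.47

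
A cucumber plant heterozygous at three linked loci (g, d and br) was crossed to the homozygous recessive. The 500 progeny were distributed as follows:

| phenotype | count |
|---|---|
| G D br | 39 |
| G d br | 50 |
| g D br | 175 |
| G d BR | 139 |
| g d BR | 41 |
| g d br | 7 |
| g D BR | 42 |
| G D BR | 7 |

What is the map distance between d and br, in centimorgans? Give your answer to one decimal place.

21.2 centimorgans

The two most frequent reciprocal classes, G d BR and g D br, are the parental types, so the F1 was G d BR / g D br.
The two rarest classes, G D BR and g d br, are the double crossovers. Comparing them with the parentals, only the d allele has switched, so d is the middle locus and the order is g – d – br.
Crossovers in the d–br interval produce the single-crossover classes G d br and g D BR (50 + 42 = 92) plus the double crossovers (14).
RF(d–br) = (92 + 14) / 500 = 106/500 = 0.2120 → 21.2 centimorgans.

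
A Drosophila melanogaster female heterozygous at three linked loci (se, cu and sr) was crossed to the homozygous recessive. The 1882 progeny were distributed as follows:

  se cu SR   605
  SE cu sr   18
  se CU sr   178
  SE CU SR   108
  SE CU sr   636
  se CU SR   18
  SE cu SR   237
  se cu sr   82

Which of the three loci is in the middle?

The two most frequent reciprocal classes, se cu SR and SE CU sr, are the parental types, so the F1 was se cu SR / SE CU sr.
The two rarest classes, se CU SR and SE cu sr, are the double crossovers. Comparing them with the parentals, only the cu allele has switched, so cu is the middle locus and the order is sr – cu – se.

cu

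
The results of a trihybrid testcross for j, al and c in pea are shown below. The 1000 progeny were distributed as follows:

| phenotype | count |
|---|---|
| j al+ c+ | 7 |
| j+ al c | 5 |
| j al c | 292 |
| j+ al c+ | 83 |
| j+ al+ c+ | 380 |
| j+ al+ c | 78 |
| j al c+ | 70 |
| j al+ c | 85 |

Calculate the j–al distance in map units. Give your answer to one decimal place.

18.0 map units

The two most frequent reciprocal classes, j+ al+ c+ and j al c, are the parental types, so the F1 was j+ al+ c+ / j al c.
The two rarest classes, j al+ c+ and j+ al c, are the double crossovers. Comparing them with the parentals, only the j allele has switched, so j is the middle locus and the order is c – j – al.
Crossovers in the j–al interval produce the single-crossover classes j+ al c+ and j al+ c (83 + 85 = 168) plus the double crossovers (12).
RF(j–al) = (168 + 12) / 1000 = 180/1000 = 0.1800 → 18.0 map units.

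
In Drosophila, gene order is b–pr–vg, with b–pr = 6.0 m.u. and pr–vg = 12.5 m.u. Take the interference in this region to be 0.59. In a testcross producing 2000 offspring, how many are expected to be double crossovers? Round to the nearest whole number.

Map distances give recombination frequencies of 0.060 and 0.125 for the two intervals.
With interference 0.59 (so coincidence = 0.41), expected double-crossover frequency = 0.060 × 0.125 × 0.41 = 0.00308.
Expected number = 0.00308 × 2000 = 6.15 ≈ 6.

6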